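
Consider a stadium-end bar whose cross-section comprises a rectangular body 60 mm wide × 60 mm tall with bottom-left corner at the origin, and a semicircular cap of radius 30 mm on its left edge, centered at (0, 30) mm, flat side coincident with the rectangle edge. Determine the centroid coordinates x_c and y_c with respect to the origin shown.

x_c = 17.95 mm, y_c = 30.00 mm

Part | A | x̄ᵢ | ȳᵢ | A·x̄ᵢ | A·ȳᵢ
rectangular body | 3600.00 | 30.00 | 30.00 | 108000.00 | 108000.00
semicircular end | 1413.72 | -12.73 | 30.00 | -18000.00 | 42411.50
Σ | 5013.72 |  |  | 90000.00 | 150411.50
x_c = 90000.00 / 5013.72 = 17.95 mm
y_c = 150411.50 / 5013.72 = 30.00 mm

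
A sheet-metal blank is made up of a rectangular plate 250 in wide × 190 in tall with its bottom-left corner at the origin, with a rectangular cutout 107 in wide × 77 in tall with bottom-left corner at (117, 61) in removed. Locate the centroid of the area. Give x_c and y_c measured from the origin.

plate: A = 250 × 190 = 47500.00, centroid at (125.00, 95.00).
hole: A = −(107 × 77) = -8239.00, centroid at (170.50, 99.50).
ΣA = 39261.00 in²
ΣAx_c = (47500.00)(125.00) + (-8239.00)(170.50) = 4532750.50 in³
ΣAy_c = (47500.00)(95.00) + (-8239.00)(99.50) = 3692719.50 in³
x_c = 4532750.50 / 39261.00 = 115.45 in
y_c = 3692719.50 / 39261.00 = 94.06 in

x_c = 115.45 in, y_c = 94.06 in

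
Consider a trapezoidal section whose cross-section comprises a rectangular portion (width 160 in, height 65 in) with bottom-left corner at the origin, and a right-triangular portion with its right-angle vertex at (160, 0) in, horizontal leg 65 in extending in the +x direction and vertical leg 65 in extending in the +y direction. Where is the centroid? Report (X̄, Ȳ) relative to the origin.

X̄ = 97.16 in, Ȳ = 30.67 in

rectangular portion: A = 160 × 65 = 10400.00, centroid at (80.00, 32.50).
triangular portion: A = ½·65·65 = 2112.50, centroid at (181.67, 21.67).
ΣA = 12512.50 in², ΣAX̄ = 1215770.83 in³, ΣAȲ = 383770.83 in³.
X̄ = 1215770.83/12512.50 = 97.16 in; Ȳ = 383770.83/12512.50 = 30.67 in.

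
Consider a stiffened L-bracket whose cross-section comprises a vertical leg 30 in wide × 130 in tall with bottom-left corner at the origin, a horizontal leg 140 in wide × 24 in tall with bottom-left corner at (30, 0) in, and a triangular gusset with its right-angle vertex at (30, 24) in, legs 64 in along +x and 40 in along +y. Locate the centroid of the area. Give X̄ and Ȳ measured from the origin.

vertical leg: A = 30 × 130 = 3900.00, centroid at (15.00, 65.00).
horizontal leg: A = 140 × 24 = 3360.00, centroid at (100.00, 12.00).
gusset: A = ½·64·40 = 1280.00, centroid at (51.33, 37.33).
ΣA = 8540.00 in²
ΣAX̄ = (3900.00)(15.00) + (3360.00)(100.00) + (1280.00)(51.33) = 460206.67 in³
ΣAȲ = (3900.00)(65.00) + (3360.00)(12.00) + (1280.00)(37.33) = 341606.67 in³
X̄ = 460206.67 / 8540.00 = 53.89 in
Ȳ = 341606.67 / 8540.00 = 40.00 in

X̄ = 53.89 in, Ȳ = 40.00 in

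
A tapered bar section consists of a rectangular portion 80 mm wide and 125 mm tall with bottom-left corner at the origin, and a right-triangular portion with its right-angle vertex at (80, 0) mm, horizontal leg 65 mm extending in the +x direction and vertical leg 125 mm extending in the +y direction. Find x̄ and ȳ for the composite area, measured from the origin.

Part | A | x̄ᵢ | ȳᵢ | A·x̄ᵢ | A·ȳᵢ
rectangular portion | 10000.00 | 40.00 | 62.50 | 400000.00 | 625000.00
triangular portion | 4062.50 | 101.67 | 41.67 | 413020.83 | 169270.83
Σ | 14062.50 |  |  | 813020.83 | 794270.83
x̄ = 813020.83 / 14062.50 = 57.81 mm
ȳ = 794270.83 / 14062.50 = 56.48 mm

x̄ = 57.81 mm, ȳ = 56.48 mm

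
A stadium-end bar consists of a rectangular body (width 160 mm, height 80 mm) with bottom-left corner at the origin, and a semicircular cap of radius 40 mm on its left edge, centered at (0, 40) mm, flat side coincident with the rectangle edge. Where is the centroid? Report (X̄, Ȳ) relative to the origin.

Part | A | x̄ᵢ | ȳᵢ | A·x̄ᵢ | A·ȳᵢ
rectangular body | 12800.00 | 80.00 | 40.00 | 1024000.00 | 512000.00
semicircular end | 2513.27 | -16.98 | 40.00 | -42666.67 | 100530.96
Σ | 15313.27 |  |  | 981333.33 | 612530.96
X̄ = 981333.33 / 15313.27 = 64.08 mm
Ȳ = 612530.96 / 15313.27 = 40.00 mm

X̄ = 64.08 mm, Ȳ = 40.00 mm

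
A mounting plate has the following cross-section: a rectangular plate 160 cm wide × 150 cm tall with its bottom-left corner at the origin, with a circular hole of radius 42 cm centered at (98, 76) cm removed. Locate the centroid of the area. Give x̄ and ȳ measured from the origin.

x̄ = 74.60 cm, ȳ = 74.70 cm

plate: A = 160 × 150 = 24000.00, centroid at (80.00, 75.00).
hole: A = −π·42² = -5541.77, centroid at (98.00, 76.00).
ΣA = 18458.23 cm²
ΣAx̄ = (24000.00)(80.00) + (-5541.77)(98.00) = 1376906.59 cm³
ΣAȳ = (24000.00)(75.00) + (-5541.77)(76.00) = 1378825.52 cm³
x̄ = 1376906.59 / 18458.23 = 74.60 cm
ȳ = 1378825.52 / 18458.23 = 74.70 cm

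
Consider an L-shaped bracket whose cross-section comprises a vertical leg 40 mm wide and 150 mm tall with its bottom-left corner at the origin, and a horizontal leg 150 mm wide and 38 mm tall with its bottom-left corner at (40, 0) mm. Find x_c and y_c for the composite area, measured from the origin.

x_c = 66.28 mm, y_c = 47.72 mm

vertical leg: A = 40 × 150 = 6000.00, centroid at (20.00, 75.00).
horizontal leg: A = 150 × 38 = 5700.00, centroid at (115.00, 19.00).
ΣA = 11700.00 mm², ΣAx_c = 775500.00 mm³, ΣAy_c = 558300.00 mm³.
x_c = 775500.00/11700.00 = 66.28 mm; y_c = 558300.00/11700.00 = 47.72 mm.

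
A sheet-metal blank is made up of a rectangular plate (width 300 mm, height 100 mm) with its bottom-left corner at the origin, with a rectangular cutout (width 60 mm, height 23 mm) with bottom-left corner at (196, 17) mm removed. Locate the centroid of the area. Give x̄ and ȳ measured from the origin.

Part | A | x̄ᵢ | ȳᵢ | A·x̄ᵢ | A·ȳᵢ
plate | 30000.00 | 150.00 | 50.00 | 4500000.00 | 1500000.00
hole | -1380.00 | 226.00 | 28.50 | -311880.00 | -39330.00
Σ | 28620.00 |  |  | 4188120.00 | 1460670.00
x̄ = 4188120.00 / 28620.00 = 146.34 mm
ȳ = 1460670.00 / 28620.00 = 51.04 mm

x̄ = 146.34 mm, ȳ = 51.04 mm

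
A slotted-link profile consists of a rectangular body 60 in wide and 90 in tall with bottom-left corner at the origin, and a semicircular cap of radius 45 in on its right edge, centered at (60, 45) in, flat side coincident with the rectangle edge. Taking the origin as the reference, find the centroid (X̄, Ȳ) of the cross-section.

X̄ = 48.20 in, Ȳ = 45.00 in

rectangular body: A = 60 × 90 = 5400.00, centroid at (30.00, 45.00).
semicircular end: A = ½π·45² = 3180.86, centroid at (79.10, 45.00).
ΣA = 8580.86 in²
ΣAX̄ = (5400.00)(30.00) + (3180.86)(79.10) = 413601.75 in³
ΣAȲ = (5400.00)(45.00) + (3180.86)(45.00) = 386138.82 in³
X̄ = 413601.75 / 8580.86 = 48.20 in
Ȳ = 386138.82 / 8580.86 = 45.00 in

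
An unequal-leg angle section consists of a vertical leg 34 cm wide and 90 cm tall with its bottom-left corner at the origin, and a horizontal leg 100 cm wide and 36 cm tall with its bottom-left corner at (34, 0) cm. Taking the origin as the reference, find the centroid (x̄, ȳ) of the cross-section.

x̄ = 53.22 cm, ȳ = 30.41 cm

vertical leg: A = 34 × 90 = 3060.00, centroid at (17.00, 45.00).
horizontal leg: A = 100 × 36 = 3600.00, centroid at (84.00, 18.00).
ΣA = 6660.00 cm²
ΣAx̄ = (3060.00)(17.00) + (3600.00)(84.00) = 354420.00 cm³
ΣAȳ = (3060.00)(45.00) + (3600.00)(18.00) = 202500.00 cm³
x̄ = 354420.00 / 6660.00 = 53.22 cm
ȳ = 202500.00 / 6660.00 = 30.41 cm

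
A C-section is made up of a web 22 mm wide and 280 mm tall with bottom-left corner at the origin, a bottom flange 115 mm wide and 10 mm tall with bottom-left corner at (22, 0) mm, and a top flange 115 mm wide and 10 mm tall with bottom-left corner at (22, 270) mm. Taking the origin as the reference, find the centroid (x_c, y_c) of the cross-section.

x_c = 29.62 mm, y_c = 140.00 mm

Part | A | x̄ᵢ | ȳᵢ | A·x̄ᵢ | A·ȳᵢ
web | 6160.00 | 11.00 | 140.00 | 67760.00 | 862400.00
bottom flange | 1150.00 | 79.50 | 5.00 | 91425.00 | 5750.00
top flange | 1150.00 | 79.50 | 275.00 | 91425.00 | 316250.00
Σ | 8460.00 |  |  | 250610.00 | 1184400.00
x_c = 250610.00 / 8460.00 = 29.62 mm
y_c = 1184400.00 / 8460.00 = 140.00 mm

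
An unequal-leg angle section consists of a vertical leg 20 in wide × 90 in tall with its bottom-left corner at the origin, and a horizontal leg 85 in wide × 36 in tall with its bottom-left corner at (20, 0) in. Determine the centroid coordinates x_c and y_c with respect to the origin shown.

x_c = 43.06 in, y_c = 28.00 in

vertical leg: A = 20 × 90 = 1800.00, centroid at (10.00, 45.00).
horizontal leg: A = 85 × 36 = 3060.00, centroid at (62.50, 18.00).
ΣA = 4860.00 in²
ΣAx_c = (1800.00)(10.00) + (3060.00)(62.50) = 209250.00 in³
ΣAy_c = (1800.00)(45.00) + (3060.00)(18.00) = 136080.00 in³
x_c = 209250.00 / 4860.00 = 43.06 in
y_c = 136080.00 / 4860.00 = 28.00 in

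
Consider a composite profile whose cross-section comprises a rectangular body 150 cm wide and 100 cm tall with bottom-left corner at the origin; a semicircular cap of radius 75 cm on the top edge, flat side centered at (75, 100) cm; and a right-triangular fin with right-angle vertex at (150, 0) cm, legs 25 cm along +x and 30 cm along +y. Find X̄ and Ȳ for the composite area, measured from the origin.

X̄ = 76.29 cm, Ȳ = 79.24 cm

Part | A | x̄ᵢ | ȳᵢ | A·x̄ᵢ | A·ȳᵢ
rectangular body | 15000.00 | 75.00 | 50.00 | 1125000.00 | 750000.00
semicircular top | 8835.73 | 75.00 | 131.83 | 662679.70 | 1164822.93
triangular fin | 375.00 | 158.33 | 10.00 | 59375.00 | 3750.00
Σ | 24210.73 |  |  | 1847054.70 | 1918572.93
X̄ = 1847054.70 / 24210.73 = 76.29 cm
Ȳ = 1918572.93 / 24210.73 = 79.24 cm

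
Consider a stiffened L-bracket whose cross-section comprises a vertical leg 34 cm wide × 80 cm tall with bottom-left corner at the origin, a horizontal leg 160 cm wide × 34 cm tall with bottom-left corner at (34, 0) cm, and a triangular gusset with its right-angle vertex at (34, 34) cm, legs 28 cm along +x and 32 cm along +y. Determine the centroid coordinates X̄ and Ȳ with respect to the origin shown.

X̄ = 79.67 cm, Ȳ = 25.71 cm

Part | A | x̄ᵢ | ȳᵢ | A·x̄ᵢ | A·ȳᵢ
vertical leg | 2720.00 | 17.00 | 40.00 | 46240.00 | 108800.00
horizontal leg | 5440.00 | 114.00 | 17.00 | 620160.00 | 92480.00
gusset | 448.00 | 43.33 | 44.67 | 19413.33 | 20010.67
Σ | 8608.00 |  |  | 685813.33 | 221290.67
X̄ = 685813.33 / 8608.00 = 79.67 cm
Ȳ = 221290.67 / 8608.00 = 25.71 cm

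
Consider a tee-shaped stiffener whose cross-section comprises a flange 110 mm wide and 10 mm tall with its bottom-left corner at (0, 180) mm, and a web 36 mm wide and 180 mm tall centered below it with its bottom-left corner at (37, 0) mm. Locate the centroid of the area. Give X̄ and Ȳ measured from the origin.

web: A = 36 × 180 = 6480.00, centroid at (55.00, 90.00).
flange: A = 110 × 10 = 1100.00, centroid at (55.00, 185.00).
ΣA = 7580.00 mm², ΣAX̄ = 416900.00 mm³, ΣAȲ = 786700.00 mm³.
X̄ = 416900.00/7580.00 = 55.00 mm; Ȳ = 786700.00/7580.00 = 103.79 mm.

X̄ = 55.00 mm, Ȳ = 103.79 mm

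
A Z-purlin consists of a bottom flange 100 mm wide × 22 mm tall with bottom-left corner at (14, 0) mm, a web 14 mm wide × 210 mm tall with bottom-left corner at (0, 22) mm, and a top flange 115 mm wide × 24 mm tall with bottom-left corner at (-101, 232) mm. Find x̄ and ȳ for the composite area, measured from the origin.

x̄ = 5.23 mm, ȳ = 135.57 mm

bottom flange: A = 100 × 22 = 2200.00, centroid at (64.00, 11.00).
web: A = 14 × 210 = 2940.00, centroid at (7.00, 127.00).
top flange: A = 115 × 24 = 2760.00, centroid at (-43.50, 244.00).
ΣA = 7900.00 mm²
ΣAx̄ = (2200.00)(64.00) + (2940.00)(7.00) + (2760.00)(-43.50) = 41320.00 mm³
ΣAȳ = (2200.00)(11.00) + (2940.00)(127.00) + (2760.00)(244.00) = 1071020.00 mm³
x̄ = 41320.00 / 7900.00 = 5.23 mm
ȳ = 1071020.00 / 7900.00 = 135.57 mm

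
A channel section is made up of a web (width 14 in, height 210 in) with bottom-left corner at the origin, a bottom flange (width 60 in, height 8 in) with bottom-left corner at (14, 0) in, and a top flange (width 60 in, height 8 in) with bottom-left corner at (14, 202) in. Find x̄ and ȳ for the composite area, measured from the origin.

x̄ = 16.11 in, ȳ = 105.00 in

Part | A | x̄ᵢ | ȳᵢ | A·x̄ᵢ | A·ȳᵢ
web | 2940.00 | 7.00 | 105.00 | 20580.00 | 308700.00
bottom flange | 480.00 | 44.00 | 4.00 | 21120.00 | 1920.00
top flange | 480.00 | 44.00 | 206.00 | 21120.00 | 98880.00
Σ | 3900.00 |  |  | 62820.00 | 409500.00
x̄ = 62820.00 / 3900.00 = 16.11 in
ȳ = 409500.00 / 3900.00 = 105.00 in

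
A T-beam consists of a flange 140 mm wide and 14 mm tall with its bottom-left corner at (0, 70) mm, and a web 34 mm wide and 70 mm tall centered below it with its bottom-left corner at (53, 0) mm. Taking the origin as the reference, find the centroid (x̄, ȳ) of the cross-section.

Part | A | x̄ᵢ | ȳᵢ | A·x̄ᵢ | A·ȳᵢ
web | 2380.00 | 70.00 | 35.00 | 166600.00 | 83300.00
flange | 1960.00 | 70.00 | 77.00 | 137200.00 | 150920.00
Σ | 4340.00 |  |  | 303800.00 | 234220.00
x̄ = 303800.00 / 4340.00 = 70.00 mm
ȳ = 234220.00 / 4340.00 = 53.97 mm

x̄ = 70.00 mm, ȳ = 53.97 mm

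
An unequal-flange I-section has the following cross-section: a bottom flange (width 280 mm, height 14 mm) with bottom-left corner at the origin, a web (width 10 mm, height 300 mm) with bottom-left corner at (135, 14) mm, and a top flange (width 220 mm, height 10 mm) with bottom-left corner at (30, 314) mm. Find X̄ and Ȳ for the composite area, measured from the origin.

bottom flange: A = 280 × 14 = 3920.00, centroid at (140.00, 7.00).
web: A = 10 × 300 = 3000.00, centroid at (140.00, 164.00).
top flange: A = 220 × 10 = 2200.00, centroid at (140.00, 319.00).
ΣA = 9120.00 mm², ΣAX̄ = 1276800.00 mm³, ΣAȲ = 1221240.00 mm³.
X̄ = 1276800.00/9120.00 = 140.00 mm; Ȳ = 1221240.00/9120.00 = 133.91 mm.

X̄ = 140.00 mm, Ȳ = 133.91 mm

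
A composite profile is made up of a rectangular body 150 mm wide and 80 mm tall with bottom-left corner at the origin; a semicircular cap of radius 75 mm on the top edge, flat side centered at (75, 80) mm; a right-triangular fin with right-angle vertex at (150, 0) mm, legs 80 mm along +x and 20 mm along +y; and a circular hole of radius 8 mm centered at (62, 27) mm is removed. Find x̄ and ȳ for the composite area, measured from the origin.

Part | A | x̄ᵢ | ȳᵢ | A·x̄ᵢ | A·ȳᵢ
rectangular body | 12000.00 | 75.00 | 40.00 | 900000.00 | 480000.00
semicircular top | 8835.73 | 75.00 | 111.83 | 662679.70 | 988108.35
triangular fin | 800.00 | 176.67 | 6.67 | 141333.33 | 5333.33
hole | -201.06 | 62.00 | 27.00 | -12465.84 | -5428.67
Σ | 21434.67 |  |  | 1691547.19 | 1468013.01
x̄ = 1691547.19 / 21434.67 = 78.92 mm
ȳ = 1468013.01 / 21434.67 = 68.49 mm

x̄ = 78.92 mm, ȳ = 68.49 mm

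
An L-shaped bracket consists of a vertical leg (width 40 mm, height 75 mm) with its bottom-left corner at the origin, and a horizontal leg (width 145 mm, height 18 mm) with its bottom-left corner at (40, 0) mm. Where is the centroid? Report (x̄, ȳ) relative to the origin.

x̄ = 63.03 mm, ȳ = 24.24 mm

vertical leg: A = 40 × 75 = 3000.00, centroid at (20.00, 37.50).
horizontal leg: A = 145 × 18 = 2610.00, centroid at (112.50, 9.00).
ΣA = 5610.00 mm², ΣAx̄ = 353625.00 mm³, ΣAȳ = 135990.00 mm³.
x̄ = 353625.00/5610.00 = 63.03 mm; ȳ = 135990.00/5610.00 = 24.24 mm.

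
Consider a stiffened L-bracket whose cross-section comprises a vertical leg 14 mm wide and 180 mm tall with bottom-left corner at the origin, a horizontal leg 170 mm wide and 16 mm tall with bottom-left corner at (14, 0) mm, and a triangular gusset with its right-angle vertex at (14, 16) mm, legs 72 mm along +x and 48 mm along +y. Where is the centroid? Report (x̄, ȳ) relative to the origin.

Part | A | x̄ᵢ | ȳᵢ | A·x̄ᵢ | A·ȳᵢ
vertical leg | 2520.00 | 7.00 | 90.00 | 17640.00 | 226800.00
horizontal leg | 2720.00 | 99.00 | 8.00 | 269280.00 | 21760.00
gusset | 1728.00 | 38.00 | 32.00 | 65664.00 | 55296.00
Σ | 6968.00 |  |  | 352584.00 | 303856.00
x̄ = 352584.00 / 6968.00 = 50.60 mm
ȳ = 303856.00 / 6968.00 = 43.61 mm

x̄ = 50.60 mm, ȳ = 43.61 mm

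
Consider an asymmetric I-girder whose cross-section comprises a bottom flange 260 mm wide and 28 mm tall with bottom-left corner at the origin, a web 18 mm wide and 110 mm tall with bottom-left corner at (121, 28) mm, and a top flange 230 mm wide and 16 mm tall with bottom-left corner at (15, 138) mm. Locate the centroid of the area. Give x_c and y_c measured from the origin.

bottom flange: A = 260 × 28 = 7280.00, centroid at (130.00, 14.00).
web: A = 18 × 110 = 1980.00, centroid at (130.00, 83.00).
top flange: A = 230 × 16 = 3680.00, centroid at (130.00, 146.00).
ΣA = 12940.00 mm², ΣAx_c = 1682200.00 mm³, ΣAy_c = 803540.00 mm³.
x_c = 1682200.00/12940.00 = 130.00 mm; y_c = 803540.00/12940.00 = 62.10 mm.

x_c = 130.00 mm, y_c = 62.10 mm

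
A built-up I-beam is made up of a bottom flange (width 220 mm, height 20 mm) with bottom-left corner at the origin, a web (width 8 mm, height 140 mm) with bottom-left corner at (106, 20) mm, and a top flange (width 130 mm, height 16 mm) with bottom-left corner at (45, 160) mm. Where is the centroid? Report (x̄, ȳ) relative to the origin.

Part | A | x̄ᵢ | ȳᵢ | A·x̄ᵢ | A·ȳᵢ
bottom flange | 4400.00 | 110.00 | 10.00 | 484000.00 | 44000.00
web | 1120.00 | 110.00 | 90.00 | 123200.00 | 100800.00
top flange | 2080.00 | 110.00 | 168.00 | 228800.00 | 349440.00
Σ | 7600.00 |  |  | 836000.00 | 494240.00
x̄ = 836000.00 / 7600.00 = 110.00 mm
ȳ = 494240.00 / 7600.00 = 65.03 mm

x̄ = 110.00 mm, ȳ = 65.03 mm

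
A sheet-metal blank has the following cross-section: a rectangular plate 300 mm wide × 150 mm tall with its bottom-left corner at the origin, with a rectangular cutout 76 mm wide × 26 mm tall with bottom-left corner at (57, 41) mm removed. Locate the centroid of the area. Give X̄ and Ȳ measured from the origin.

X̄ = 152.53 mm, Ȳ = 75.96 mm

Part | A | x̄ᵢ | ȳᵢ | A·x̄ᵢ | A·ȳᵢ
plate | 45000.00 | 150.00 | 75.00 | 6750000.00 | 3375000.00
hole | -1976.00 | 95.00 | 54.00 | -187720.00 | -106704.00
Σ | 43024.00 |  |  | 6562280.00 | 3268296.00
X̄ = 6562280.00 / 43024.00 = 152.53 mm
Ȳ = 3268296.00 / 43024.00 = 75.96 mm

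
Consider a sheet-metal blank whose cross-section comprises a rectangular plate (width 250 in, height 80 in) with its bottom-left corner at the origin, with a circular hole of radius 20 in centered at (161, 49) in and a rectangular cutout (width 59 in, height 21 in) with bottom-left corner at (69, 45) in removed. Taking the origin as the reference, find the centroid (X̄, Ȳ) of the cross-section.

X̄ = 124.29 in, Ȳ = 38.26 in

Part | A | x̄ᵢ | ȳᵢ | A·x̄ᵢ | A·ȳᵢ
plate | 20000.00 | 125.00 | 40.00 | 2500000.00 | 800000.00
hole 1 | -1256.64 | 161.00 | 49.00 | -202318.57 | -61575.22
hole 2 | -1239.00 | 98.50 | 55.50 | -122041.50 | -68764.50
Σ | 17504.36 |  |  | 2175639.93 | 669660.28
X̄ = 2175639.93 / 17504.36 = 124.29 in
Ȳ = 669660.28 / 17504.36 = 38.26 in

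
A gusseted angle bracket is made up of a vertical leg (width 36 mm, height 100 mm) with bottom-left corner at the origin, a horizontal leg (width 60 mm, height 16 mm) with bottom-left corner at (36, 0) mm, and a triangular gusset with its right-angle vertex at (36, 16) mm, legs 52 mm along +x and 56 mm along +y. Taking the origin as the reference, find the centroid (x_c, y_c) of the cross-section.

Part | A | x̄ᵢ | ȳᵢ | A·x̄ᵢ | A·ȳᵢ
vertical leg | 3600.00 | 18.00 | 50.00 | 64800.00 | 180000.00
horizontal leg | 960.00 | 66.00 | 8.00 | 63360.00 | 7680.00
gusset | 1456.00 | 53.33 | 34.67 | 77653.33 | 50474.67
Σ | 6016.00 |  |  | 205813.33 | 238154.67
x_c = 205813.33 / 6016.00 = 34.21 mm
y_c = 238154.67 / 6016.00 = 39.59 mm

x_c = 34.21 mm, y_c = 39.59 mm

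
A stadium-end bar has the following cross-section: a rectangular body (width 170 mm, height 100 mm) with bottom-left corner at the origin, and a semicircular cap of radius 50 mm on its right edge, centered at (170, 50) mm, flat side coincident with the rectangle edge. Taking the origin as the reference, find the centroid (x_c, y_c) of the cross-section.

x_c = 104.93 mm, y_c = 50.00 mm

rectangular body: A = 170 × 100 = 17000.00, centroid at (85.00, 50.00).
semicircular end: A = ½π·50² = 3926.99, centroid at (191.22, 50.00).
ΣA = 20926.99 mm²
ΣAx_c = (17000.00)(85.00) + (3926.99)(191.22) = 2195921.77 mm³
ΣAy_c = (17000.00)(50.00) + (3926.99)(50.00) = 1046349.54 mm³
x_c = 2195921.77 / 20926.99 = 104.93 mm
y_c = 1046349.54 / 20926.99 = 50.00 mm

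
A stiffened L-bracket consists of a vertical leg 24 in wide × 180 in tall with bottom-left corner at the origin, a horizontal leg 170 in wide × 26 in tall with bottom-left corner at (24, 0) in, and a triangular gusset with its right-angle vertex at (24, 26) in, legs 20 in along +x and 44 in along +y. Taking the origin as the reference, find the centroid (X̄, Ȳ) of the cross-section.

X̄ = 59.60 in, Ȳ = 50.56 in

vertical leg: A = 24 × 180 = 4320.00, centroid at (12.00, 90.00).
horizontal leg: A = 170 × 26 = 4420.00, centroid at (109.00, 13.00).
gusset: A = ½·20·44 = 440.00, centroid at (30.67, 40.67).
ΣA = 9180.00 in²
ΣAX̄ = (4320.00)(12.00) + (4420.00)(109.00) + (440.00)(30.67) = 547113.33 in³
ΣAȲ = (4320.00)(90.00) + (4420.00)(13.00) + (440.00)(40.67) = 464153.33 in³
X̄ = 547113.33 / 9180.00 = 59.60 in
Ȳ = 464153.33 / 9180.00 = 50.56 in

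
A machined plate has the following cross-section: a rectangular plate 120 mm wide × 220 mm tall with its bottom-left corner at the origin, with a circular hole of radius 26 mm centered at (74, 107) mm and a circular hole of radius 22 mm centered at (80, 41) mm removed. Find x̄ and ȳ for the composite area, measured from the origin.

x̄ = 57.36 mm, ȳ = 114.89 mm

plate: A = 120 × 220 = 26400.00, centroid at (60.00, 110.00).
hole 1: A = −π·26² = -2123.72, centroid at (74.00, 107.00).
hole 2: A = −π·22² = -1520.53, centroid at (80.00, 41.00).
ΣA = 22755.75 mm²
ΣAx̄ = (26400.00)(60.00) + (-2123.72)(74.00) + (-1520.53)(80.00) = 1305202.50 mm³
ΣAȳ = (26400.00)(110.00) + (-2123.72)(107.00) + (-1520.53)(41.00) = 2614420.56 mm³
x̄ = 1305202.50 / 22755.75 = 57.36 mm
ȳ = 2614420.56 / 22755.75 = 114.89 mm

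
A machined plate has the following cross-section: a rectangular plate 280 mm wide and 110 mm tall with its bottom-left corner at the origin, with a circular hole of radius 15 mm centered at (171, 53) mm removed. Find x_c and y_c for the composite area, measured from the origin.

plate: A = 280 × 110 = 30800.00, centroid at (140.00, 55.00).
hole: A = −π·15² = -706.86, centroid at (171.00, 53.00).
ΣA = 30093.14 mm²
ΣAx_c = (30800.00)(140.00) + (-706.86)(171.00) = 4191127.22 mm³
ΣAy_c = (30800.00)(55.00) + (-706.86)(53.00) = 1656536.51 mm³
x_c = 4191127.22 / 30093.14 = 139.27 mm
y_c = 1656536.51 / 30093.14 = 55.05 mm

x_c = 139.27 mm, y_c = 55.05 mm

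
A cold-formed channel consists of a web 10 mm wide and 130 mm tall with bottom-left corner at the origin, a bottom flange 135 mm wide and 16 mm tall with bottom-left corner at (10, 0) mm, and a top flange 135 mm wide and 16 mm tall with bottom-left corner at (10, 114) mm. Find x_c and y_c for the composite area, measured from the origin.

x_c = 60.73 mm, y_c = 65.00 mm

Part | A | x̄ᵢ | ȳᵢ | A·x̄ᵢ | A·ȳᵢ
web | 1300.00 | 5.00 | 65.00 | 6500.00 | 84500.00
bottom flange | 2160.00 | 77.50 | 8.00 | 167400.00 | 17280.00
top flange | 2160.00 | 77.50 | 122.00 | 167400.00 | 263520.00
Σ | 5620.00 |  |  | 341300.00 | 365300.00
x_c = 341300.00 / 5620.00 = 60.73 mm
y_c = 365300.00 / 5620.00 = 65.00 mm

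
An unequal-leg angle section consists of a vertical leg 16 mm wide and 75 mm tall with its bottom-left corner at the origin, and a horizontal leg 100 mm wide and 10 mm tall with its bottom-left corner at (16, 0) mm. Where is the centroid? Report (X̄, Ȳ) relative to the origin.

vertical leg: A = 16 × 75 = 1200.00, centroid at (8.00, 37.50).
horizontal leg: A = 100 × 10 = 1000.00, centroid at (66.00, 5.00).
ΣA = 2200.00 mm²
ΣAX̄ = (1200.00)(8.00) + (1000.00)(66.00) = 75600.00 mm³
ΣAȲ = (1200.00)(37.50) + (1000.00)(5.00) = 50000.00 mm³
X̄ = 75600.00 / 2200.00 = 34.36 mm
Ȳ = 50000.00 / 2200.00 = 22.73 mm

X̄ = 34.36 mm, Ȳ = 22.73 mm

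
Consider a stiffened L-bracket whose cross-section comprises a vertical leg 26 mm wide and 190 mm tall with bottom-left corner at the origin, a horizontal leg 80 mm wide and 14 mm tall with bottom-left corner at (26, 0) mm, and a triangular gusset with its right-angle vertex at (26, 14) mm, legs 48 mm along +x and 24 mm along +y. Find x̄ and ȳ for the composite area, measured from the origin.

vertical leg: A = 26 × 190 = 4940.00, centroid at (13.00, 95.00).
horizontal leg: A = 80 × 14 = 1120.00, centroid at (66.00, 7.00).
gusset: A = ½·48·24 = 576.00, centroid at (42.00, 22.00).
ΣA = 6636.00 mm²
ΣAx̄ = (4940.00)(13.00) + (1120.00)(66.00) + (576.00)(42.00) = 162332.00 mm³
ΣAȳ = (4940.00)(95.00) + (1120.00)(7.00) + (576.00)(22.00) = 489812.00 mm³
x̄ = 162332.00 / 6636.00 = 24.46 mm
ȳ = 489812.00 / 6636.00 = 73.81 mm

x̄ = 24.46 mm, ȳ = 73.81 mm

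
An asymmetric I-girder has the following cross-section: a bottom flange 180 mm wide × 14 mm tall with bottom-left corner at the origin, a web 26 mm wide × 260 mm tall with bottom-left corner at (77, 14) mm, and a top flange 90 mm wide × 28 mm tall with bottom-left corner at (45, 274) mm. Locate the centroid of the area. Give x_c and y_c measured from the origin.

x_c = 90.00 mm, y_c = 145.49 mm

Part | A | x̄ᵢ | ȳᵢ | A·x̄ᵢ | A·ȳᵢ
bottom flange | 2520.00 | 90.00 | 7.00 | 226800.00 | 17640.00
web | 6760.00 | 90.00 | 144.00 | 608400.00 | 973440.00
top flange | 2520.00 | 90.00 | 288.00 | 226800.00 | 725760.00
Σ | 11800.00 |  |  | 1062000.00 | 1716840.00
x_c = 1062000.00 / 11800.00 = 90.00 mm
y_c = 1716840.00 / 11800.00 = 145.49 mm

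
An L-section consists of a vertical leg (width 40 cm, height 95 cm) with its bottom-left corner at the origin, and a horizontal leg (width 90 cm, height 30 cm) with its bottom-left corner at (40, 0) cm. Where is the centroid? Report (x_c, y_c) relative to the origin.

vertical leg: A = 40 × 95 = 3800.00, centroid at (20.00, 47.50).
horizontal leg: A = 90 × 30 = 2700.00, centroid at (85.00, 15.00).
ΣA = 6500.00 cm²
ΣAx_c = (3800.00)(20.00) + (2700.00)(85.00) = 305500.00 cm³
ΣAy_c = (3800.00)(47.50) + (2700.00)(15.00) = 221000.00 cm³
x_c = 305500.00 / 6500.00 = 47.00 cm
y_c = 221000.00 / 6500.00 = 34.00 cm

x_c = 47.00 cm, y_c = 34.00 cm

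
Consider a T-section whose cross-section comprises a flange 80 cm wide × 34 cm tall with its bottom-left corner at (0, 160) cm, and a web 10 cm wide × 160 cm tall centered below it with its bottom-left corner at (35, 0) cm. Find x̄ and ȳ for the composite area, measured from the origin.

web: A = 10 × 160 = 1600.00, centroid at (40.00, 80.00).
flange: A = 80 × 34 = 2720.00, centroid at (40.00, 177.00).
ΣA = 4320.00 cm², ΣAx̄ = 172800.00 cm³, ΣAȳ = 609440.00 cm³.
x̄ = 172800.00/4320.00 = 40.00 cm; ȳ = 609440.00/4320.00 = 141.07 cm.

x̄ = 40.00 cm, ȳ = 141.07 cm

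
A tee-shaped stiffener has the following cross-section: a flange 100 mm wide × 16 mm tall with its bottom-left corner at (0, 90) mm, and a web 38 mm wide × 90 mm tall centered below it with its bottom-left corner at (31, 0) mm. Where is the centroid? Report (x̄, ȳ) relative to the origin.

Part | A | x̄ᵢ | ȳᵢ | A·x̄ᵢ | A·ȳᵢ
web | 3420.00 | 50.00 | 45.00 | 171000.00 | 153900.00
flange | 1600.00 | 50.00 | 98.00 | 80000.00 | 156800.00
Σ | 5020.00 |  |  | 251000.00 | 310700.00
x̄ = 251000.00 / 5020.00 = 50.00 mm
ȳ = 310700.00 / 5020.00 = 61.89 mm

x̄ = 50.00 mm, ȳ = 61.89 mm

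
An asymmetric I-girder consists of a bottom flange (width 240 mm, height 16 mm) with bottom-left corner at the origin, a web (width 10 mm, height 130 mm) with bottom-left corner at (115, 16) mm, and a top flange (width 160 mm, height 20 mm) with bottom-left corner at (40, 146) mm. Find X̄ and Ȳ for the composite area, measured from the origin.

X̄ = 120.00 mm, Ȳ = 76.17 mm

bottom flange: A = 240 × 16 = 3840.00, centroid at (120.00, 8.00).
web: A = 10 × 130 = 1300.00, centroid at (120.00, 81.00).
top flange: A = 160 × 20 = 3200.00, centroid at (120.00, 156.00).
ΣA = 8340.00 mm²
ΣAX̄ = (3840.00)(120.00) + (1300.00)(120.00) + (3200.00)(120.00) = 1000800.00 mm³
ΣAȲ = (3840.00)(8.00) + (1300.00)(81.00) + (3200.00)(156.00) = 635220.00 mm³
X̄ = 1000800.00 / 8340.00 = 120.00 mm
Ȳ = 635220.00 / 8340.00 = 76.17 mm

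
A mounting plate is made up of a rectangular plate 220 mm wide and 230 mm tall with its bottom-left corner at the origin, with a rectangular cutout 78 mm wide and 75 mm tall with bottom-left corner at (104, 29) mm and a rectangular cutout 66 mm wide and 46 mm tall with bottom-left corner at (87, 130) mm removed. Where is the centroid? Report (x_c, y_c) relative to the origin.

x_c = 104.64 mm, y_c = 119.04 mm

Part | A | x̄ᵢ | ȳᵢ | A·x̄ᵢ | A·ȳᵢ
plate | 50600.00 | 110.00 | 115.00 | 5566000.00 | 5819000.00
hole 1 | -5850.00 | 143.00 | 66.50 | -836550.00 | -389025.00
hole 2 | -3036.00 | 120.00 | 153.00 | -364320.00 | -464508.00
Σ | 41714.00 |  |  | 4365130.00 | 4965467.00
x_c = 4365130.00 / 41714.00 = 104.64 mm
y_c = 4965467.00 / 41714.00 = 119.04 mm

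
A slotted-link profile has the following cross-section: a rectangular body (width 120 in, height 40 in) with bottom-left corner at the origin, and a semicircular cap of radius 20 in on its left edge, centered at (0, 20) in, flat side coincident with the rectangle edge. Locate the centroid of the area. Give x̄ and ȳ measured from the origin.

Part | A | x̄ᵢ | ȳᵢ | A·x̄ᵢ | A·ȳᵢ
rectangular body | 4800.00 | 60.00 | 20.00 | 288000.00 | 96000.00
semicircular end | 628.32 | -8.49 | 20.00 | -5333.33 | 12566.37
Σ | 5428.32 |  |  | 282666.67 | 108566.37
x̄ = 282666.67 / 5428.32 = 52.07 in
ȳ = 108566.37 / 5428.32 = 20.00 in

x̄ = 52.07 in, ȳ = 20.00 in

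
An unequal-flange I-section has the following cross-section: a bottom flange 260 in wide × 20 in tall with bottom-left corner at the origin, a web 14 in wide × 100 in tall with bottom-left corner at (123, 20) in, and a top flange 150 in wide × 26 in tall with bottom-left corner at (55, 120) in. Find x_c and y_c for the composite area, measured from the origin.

x_c = 130.00 in, y_c = 63.69 in

bottom flange: A = 260 × 20 = 5200.00, centroid at (130.00, 10.00).
web: A = 14 × 100 = 1400.00, centroid at (130.00, 70.00).
top flange: A = 150 × 26 = 3900.00, centroid at (130.00, 133.00).
ΣA = 10500.00 in²
ΣAx_c = (5200.00)(130.00) + (1400.00)(130.00) + (3900.00)(130.00) = 1365000.00 in³
ΣAy_c = (5200.00)(10.00) + (1400.00)(70.00) + (3900.00)(133.00) = 668700.00 in³
x_c = 1365000.00 / 10500.00 = 130.00 in
y_c = 668700.00 / 10500.00 = 63.69 in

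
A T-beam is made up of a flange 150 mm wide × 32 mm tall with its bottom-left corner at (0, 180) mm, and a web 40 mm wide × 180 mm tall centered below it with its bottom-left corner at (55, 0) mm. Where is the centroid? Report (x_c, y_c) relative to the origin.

web: A = 40 × 180 = 7200.00, centroid at (75.00, 90.00).
flange: A = 150 × 32 = 4800.00, centroid at (75.00, 196.00).
ΣA = 12000.00 mm²
ΣAx_c = (7200.00)(75.00) + (4800.00)(75.00) = 900000.00 mm³
ΣAy_c = (7200.00)(90.00) + (4800.00)(196.00) = 1588800.00 mm³
x_c = 900000.00 / 12000.00 = 75.00 mm
y_c = 1588800.00 / 12000.00 = 132.40 mm

x_c = 75.00 mm, y_c = 132.40 mm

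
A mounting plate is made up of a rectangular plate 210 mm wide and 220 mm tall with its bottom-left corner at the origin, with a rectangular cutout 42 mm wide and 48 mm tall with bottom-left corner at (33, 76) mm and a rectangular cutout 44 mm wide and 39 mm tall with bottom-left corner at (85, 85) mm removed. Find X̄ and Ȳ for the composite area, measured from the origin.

plate: A = 210 × 220 = 46200.00, centroid at (105.00, 110.00).
hole 1: A = −(42 × 48) = -2016.00, centroid at (54.00, 100.00).
hole 2: A = −(44 × 39) = -1716.00, centroid at (107.00, 104.50).
ΣA = 42468.00 mm²
ΣAX̄ = (46200.00)(105.00) + (-2016.00)(54.00) + (-1716.00)(107.00) = 4558524.00 mm³
ΣAȲ = (46200.00)(110.00) + (-2016.00)(100.00) + (-1716.00)(104.50) = 4701078.00 mm³
X̄ = 4558524.00 / 42468.00 = 107.34 mm
Ȳ = 4701078.00 / 42468.00 = 110.70 mm

X̄ = 107.34 mm, Ȳ = 110.70 mm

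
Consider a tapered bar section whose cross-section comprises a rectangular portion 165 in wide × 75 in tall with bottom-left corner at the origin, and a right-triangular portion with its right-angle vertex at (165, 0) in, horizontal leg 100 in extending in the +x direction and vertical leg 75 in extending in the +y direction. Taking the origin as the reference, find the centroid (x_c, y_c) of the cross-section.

Part | A | x̄ᵢ | ȳᵢ | A·x̄ᵢ | A·ȳᵢ
rectangular portion | 12375.00 | 82.50 | 37.50 | 1020937.50 | 464062.50
triangular portion | 3750.00 | 198.33 | 25.00 | 743750.00 | 93750.00
Σ | 16125.00 |  |  | 1764687.50 | 557812.50
x_c = 1764687.50 / 16125.00 = 109.44 in
y_c = 557812.50 / 16125.00 = 34.59 in

x_c = 109.44 in, y_c = 34.59 in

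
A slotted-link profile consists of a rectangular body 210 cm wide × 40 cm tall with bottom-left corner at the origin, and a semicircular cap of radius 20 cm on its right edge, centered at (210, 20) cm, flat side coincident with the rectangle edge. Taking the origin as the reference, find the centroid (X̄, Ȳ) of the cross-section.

rectangular body: A = 210 × 40 = 8400.00, centroid at (105.00, 20.00).
semicircular end: A = ½π·20² = 628.32, centroid at (218.49, 20.00).
ΣA = 9028.32 cm²
ΣAX̄ = (8400.00)(105.00) + (628.32)(218.49) = 1019280.22 cm³
ΣAȲ = (8400.00)(20.00) + (628.32)(20.00) = 180566.37 cm³
X̄ = 1019280.22 / 9028.32 = 112.90 cm
Ȳ = 180566.37 / 9028.32 = 20.00 cm

X̄ = 112.90 cm, Ȳ = 20.00 cm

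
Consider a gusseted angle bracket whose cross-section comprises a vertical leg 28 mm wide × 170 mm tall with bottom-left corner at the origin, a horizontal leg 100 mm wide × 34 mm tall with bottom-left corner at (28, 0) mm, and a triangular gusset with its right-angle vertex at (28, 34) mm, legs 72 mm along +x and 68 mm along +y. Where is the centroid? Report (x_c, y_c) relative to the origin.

vertical leg: A = 28 × 170 = 4760.00, centroid at (14.00, 85.00).
horizontal leg: A = 100 × 34 = 3400.00, centroid at (78.00, 17.00).
gusset: A = ½·72·68 = 2448.00, centroid at (52.00, 56.67).
ΣA = 10608.00 mm²
ΣAx_c = (4760.00)(14.00) + (3400.00)(78.00) + (2448.00)(52.00) = 459136.00 mm³
ΣAy_c = (4760.00)(85.00) + (3400.00)(17.00) + (2448.00)(56.67) = 601120.00 mm³
x_c = 459136.00 / 10608.00 = 43.28 mm
y_c = 601120.00 / 10608.00 = 56.67 mm

x_c = 43.28 mm, y_c = 56.67 mm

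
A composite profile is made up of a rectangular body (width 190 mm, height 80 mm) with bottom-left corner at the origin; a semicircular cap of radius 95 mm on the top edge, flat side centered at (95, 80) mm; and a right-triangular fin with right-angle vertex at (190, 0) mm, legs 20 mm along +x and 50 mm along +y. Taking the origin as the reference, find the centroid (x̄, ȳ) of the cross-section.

Part | A | x̄ᵢ | ȳᵢ | A·x̄ᵢ | A·ȳᵢ
rectangular body | 15200.00 | 95.00 | 40.00 | 1444000.00 | 608000.00
semicircular top | 14176.44 | 95.00 | 120.32 | 1346761.50 | 1705698.28
triangular fin | 500.00 | 196.67 | 16.67 | 98333.33 | 8333.33
Σ | 29876.44 |  |  | 2889094.83 | 2322031.61
x̄ = 2889094.83 / 29876.44 = 96.70 mm
ȳ = 2322031.61 / 29876.44 = 77.72 mm

x̄ = 96.70 mm, ȳ = 77.72 mm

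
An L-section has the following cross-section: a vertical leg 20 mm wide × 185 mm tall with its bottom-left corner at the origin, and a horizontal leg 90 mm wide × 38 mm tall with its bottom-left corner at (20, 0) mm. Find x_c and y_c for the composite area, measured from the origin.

vertical leg: A = 20 × 185 = 3700.00, centroid at (10.00, 92.50).
horizontal leg: A = 90 × 38 = 3420.00, centroid at (65.00, 19.00).
ΣA = 7120.00 mm², ΣAx_c = 259300.00 mm³, ΣAy_c = 407230.00 mm³.
x_c = 259300.00/7120.00 = 36.42 mm; y_c = 407230.00/7120.00 = 57.20 mm.

x_c = 36.42 mm, y_c = 57.20 mm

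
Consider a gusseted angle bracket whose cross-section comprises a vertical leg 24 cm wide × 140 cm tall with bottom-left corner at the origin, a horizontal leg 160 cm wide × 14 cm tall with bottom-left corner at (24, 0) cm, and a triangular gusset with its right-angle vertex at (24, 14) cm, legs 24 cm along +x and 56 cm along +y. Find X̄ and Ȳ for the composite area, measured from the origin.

X̄ = 47.00 cm, Ȳ = 43.50 cm

vertical leg: A = 24 × 140 = 3360.00, centroid at (12.00, 70.00).
horizontal leg: A = 160 × 14 = 2240.00, centroid at (104.00, 7.00).
gusset: A = ½·24·56 = 672.00, centroid at (32.00, 32.67).
ΣA = 6272.00 cm²
ΣAX̄ = (3360.00)(12.00) + (2240.00)(104.00) + (672.00)(32.00) = 294784.00 cm³
ΣAȲ = (3360.00)(70.00) + (2240.00)(7.00) + (672.00)(32.67) = 272832.00 cm³
X̄ = 294784.00 / 6272.00 = 47.00 cm
Ȳ = 272832.00 / 6272.00 = 43.50 cm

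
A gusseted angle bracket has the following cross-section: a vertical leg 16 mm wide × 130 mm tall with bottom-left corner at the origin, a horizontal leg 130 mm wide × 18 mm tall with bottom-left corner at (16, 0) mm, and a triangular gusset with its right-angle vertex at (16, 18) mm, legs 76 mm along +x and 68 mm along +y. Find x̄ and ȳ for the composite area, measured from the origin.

vertical leg: A = 16 × 130 = 2080.00, centroid at (8.00, 65.00).
horizontal leg: A = 130 × 18 = 2340.00, centroid at (81.00, 9.00).
gusset: A = ½·76·68 = 2584.00, centroid at (41.33, 40.67).
ΣA = 7004.00 mm²
ΣAx̄ = (2080.00)(8.00) + (2340.00)(81.00) + (2584.00)(41.33) = 312985.33 mm³
ΣAȳ = (2080.00)(65.00) + (2340.00)(9.00) + (2584.00)(40.67) = 261342.67 mm³
x̄ = 312985.33 / 7004.00 = 44.69 mm
ȳ = 261342.67 / 7004.00 = 37.31 mm

x̄ = 44.69 mm, ȳ = 37.31 mm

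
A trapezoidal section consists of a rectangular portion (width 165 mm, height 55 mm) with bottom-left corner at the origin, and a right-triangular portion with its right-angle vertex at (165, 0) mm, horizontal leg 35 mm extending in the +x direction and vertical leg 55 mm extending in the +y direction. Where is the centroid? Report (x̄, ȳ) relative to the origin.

x̄ = 91.53 mm, ȳ = 26.62 mm

rectangular portion: A = 165 × 55 = 9075.00, centroid at (82.50, 27.50).
triangular portion: A = ½·35·55 = 962.50, centroid at (176.67, 18.33).
ΣA = 10037.50 mm²
ΣAx̄ = (9075.00)(82.50) + (962.50)(176.67) = 918729.17 mm³
ΣAȳ = (9075.00)(27.50) + (962.50)(18.33) = 267208.33 mm³
x̄ = 918729.17 / 10037.50 = 91.53 mm
ȳ = 267208.33 / 10037.50 = 26.62 mm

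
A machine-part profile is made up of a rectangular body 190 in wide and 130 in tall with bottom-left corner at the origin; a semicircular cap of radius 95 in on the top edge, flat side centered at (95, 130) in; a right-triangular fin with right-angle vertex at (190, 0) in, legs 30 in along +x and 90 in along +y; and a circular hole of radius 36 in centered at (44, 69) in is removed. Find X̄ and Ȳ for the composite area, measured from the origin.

rectangular body: A = 190 × 130 = 24700.00, centroid at (95.00, 65.00).
semicircular top: A = ½π·95² = 14176.44, centroid at (95.00, 170.32).
triangular fin: A = ½·30·90 = 1350.00, centroid at (200.00, 30.00).
hole: A = −π·36² = -4071.50, centroid at (44.00, 69.00).
ΣA = 36154.93 in²
ΣAX̄ = (24700.00)(95.00) + (14176.44)(95.00) + (1350.00)(200.00) + (-4071.50)(44.00) = 3784115.32 in³
ΣAȲ = (24700.00)(65.00) + (14176.44)(170.32) + (1350.00)(30.00) + (-4071.50)(69.00) = 3779586.34 in³
X̄ = 3784115.32 / 36154.93 = 104.66 in
Ȳ = 3779586.34 / 36154.93 = 104.54 in

X̄ = 104.66 in, Ȳ = 104.54 in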